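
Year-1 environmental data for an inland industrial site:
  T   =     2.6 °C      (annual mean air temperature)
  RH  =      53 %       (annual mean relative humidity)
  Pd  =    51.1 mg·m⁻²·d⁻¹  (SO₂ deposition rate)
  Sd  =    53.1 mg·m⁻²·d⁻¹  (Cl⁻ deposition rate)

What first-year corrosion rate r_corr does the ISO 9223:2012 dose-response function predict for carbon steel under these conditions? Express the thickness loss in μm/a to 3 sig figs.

r_corr = 20.7 μm/a

carbon steel: temperature factor f = +0.150·(-7.4) = -1.1100
  sulphur-dioxide contribution → 13.02 μm/a
  chloride contribution → 7.637 μm/a
  ⇒ r_corr(carbon steel) = 20.66 μm/a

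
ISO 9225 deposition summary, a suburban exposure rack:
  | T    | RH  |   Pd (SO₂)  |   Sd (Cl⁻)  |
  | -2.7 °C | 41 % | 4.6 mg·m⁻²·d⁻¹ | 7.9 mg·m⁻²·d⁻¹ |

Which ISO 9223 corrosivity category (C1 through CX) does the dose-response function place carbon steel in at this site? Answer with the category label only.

carbon steel: T≤10 °C ⇒ hinge +0.150·(-2.7−10) = -1.9050
  sulphur-dioxide contribution → 1.323 μm/a
  chloride contribution → 1.276 μm/a
  ⇒ r_corr(carbon steel) = 2.598 μm/a
ISO 9223 Table 2 (carbon steel): 1.3 < 2.6 ≤ 25 μm/a ⇒ C2

C2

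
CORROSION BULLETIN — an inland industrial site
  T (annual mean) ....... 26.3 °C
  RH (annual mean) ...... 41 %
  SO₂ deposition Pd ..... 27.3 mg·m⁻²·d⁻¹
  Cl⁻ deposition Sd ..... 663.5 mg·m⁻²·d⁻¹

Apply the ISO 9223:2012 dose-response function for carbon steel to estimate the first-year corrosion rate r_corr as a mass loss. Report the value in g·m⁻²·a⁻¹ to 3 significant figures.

r_corr = 571 g·m⁻²·a⁻¹

carbon steel: temperature factor f = -0.054·(16.3) = -0.8802
  Pd branch = 1.77·Pd^0.52·e^(0.02·RH+f) = 9.303 μm/a
  Sd branch = 0.102·Sd^0.62·e^(0.033·RH+0.04·T) = 63.48 μm/a
  sum: 9.303 + 63.48 → r_corr = 72.78 μm/a
Convert to mass loss: 72.78 μm/a × 7.85 g/cm³ = 571.3 g·m⁻²·a⁻¹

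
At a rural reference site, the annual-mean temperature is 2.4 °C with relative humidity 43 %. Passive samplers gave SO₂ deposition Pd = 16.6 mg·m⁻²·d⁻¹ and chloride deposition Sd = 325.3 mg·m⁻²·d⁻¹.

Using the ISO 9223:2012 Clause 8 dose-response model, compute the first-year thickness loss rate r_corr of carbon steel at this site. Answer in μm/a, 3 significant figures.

carbon steel: f(T) = +0.150·(T−10) [T≤10 °C] = -1.1400
  Pd branch = 1.77·Pd^0.52·e^(0.02·RH+f) = 5.765 μm/a
  Cl⁻ term: 0.102·325.3^0.62·exp(0.033·43+0.04·2.4) = 16.76
  r_corr = 5.765 + 16.76 = 22.52 μm/a

r_corr = 22.5 μm/a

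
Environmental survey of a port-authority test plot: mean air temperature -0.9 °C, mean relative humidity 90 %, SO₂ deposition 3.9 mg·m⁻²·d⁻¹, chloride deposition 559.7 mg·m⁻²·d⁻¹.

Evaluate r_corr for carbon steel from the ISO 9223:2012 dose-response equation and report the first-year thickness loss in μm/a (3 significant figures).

r_corr = 101 μm/a

carbon steel: T≤10 °C ⇒ hinge +0.150·(-0.9−10) = -1.6350
  sulphur-dioxide contribution → 4.236 μm/a
  chloride contribution → 96.95 μm/a
  ⇒ r_corr(carbon steel) = 101.2 μm/a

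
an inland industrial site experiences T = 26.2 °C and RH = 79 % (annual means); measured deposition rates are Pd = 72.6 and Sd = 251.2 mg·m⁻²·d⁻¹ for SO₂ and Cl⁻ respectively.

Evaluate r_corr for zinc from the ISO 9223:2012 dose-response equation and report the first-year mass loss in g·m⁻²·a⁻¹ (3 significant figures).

zinc: temperature factor f = -0.071·(16.2) = -1.1502
  SO₂ term: 0.0129·72.6^0.44·exp(0.046·79-1.1502) = 1.019
  Cl⁻ term: 0.0175·251.2^0.57·exp(0.008·79+0.085·26.2) = 7.124
  r_corr = 1.019 + 7.124 = 8.142 μm/a
Convert to mass loss: 8.142 μm/a × 7.14 g/cm³ = 58.14 g·m⁻²·a⁻¹

r_corr = 58.1 g·m⁻²·a⁻¹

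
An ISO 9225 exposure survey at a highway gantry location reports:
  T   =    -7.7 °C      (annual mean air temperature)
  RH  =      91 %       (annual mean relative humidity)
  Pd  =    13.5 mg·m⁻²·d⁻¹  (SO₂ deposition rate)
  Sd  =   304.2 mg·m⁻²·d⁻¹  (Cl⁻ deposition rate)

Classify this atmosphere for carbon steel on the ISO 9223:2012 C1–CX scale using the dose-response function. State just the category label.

carbon steel: temperature factor f = +0.150·(-17.7) = -2.6550
  SO₂ term: 1.77·13.5^0.52·exp(0.02·91-2.6550) = 2.972
  Sd branch = 0.102·Sd^0.62·e^(0.033·RH+0.04·T) = 52.31 μm/a
  r_corr = 2.972 + 52.31 = 55.28 μm/a
Category bounds: 50…80 μm/a bracket r_corr ⇒ C4

C4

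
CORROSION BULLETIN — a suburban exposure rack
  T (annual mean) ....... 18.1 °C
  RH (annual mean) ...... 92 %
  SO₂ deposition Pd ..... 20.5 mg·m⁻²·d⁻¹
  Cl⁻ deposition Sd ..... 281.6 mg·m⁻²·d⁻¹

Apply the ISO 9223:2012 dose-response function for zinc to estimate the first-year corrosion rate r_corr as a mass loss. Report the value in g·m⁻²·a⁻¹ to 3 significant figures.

r_corr = 43.7 g·m⁻²·a⁻¹

zinc: T>10 °C ⇒ hinge -0.071·(18.1−10) = -0.5751
  SO₂ term: 0.0129·20.5^0.44·exp(0.046·92-0.5751) = 1.888
  Sd branch = 0.0175·Sd^0.57·e^(0.008·RH+0.085·T) = 4.238 μm/a
  r_corr = 1.888 + 4.238 = 6.125 μm/a
Convert to mass loss: 6.125 μm/a × 7.14 g/cm³ = 43.74 g·m⁻²·a⁻¹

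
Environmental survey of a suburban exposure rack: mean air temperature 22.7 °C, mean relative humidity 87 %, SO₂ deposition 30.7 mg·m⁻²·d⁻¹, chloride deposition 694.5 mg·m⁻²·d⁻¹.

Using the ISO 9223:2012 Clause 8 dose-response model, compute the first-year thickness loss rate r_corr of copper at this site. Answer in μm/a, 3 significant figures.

copper: temperature factor f = -0.080·(12.7) = -1.0160
  sulphur-dioxide contribution → 0.7924 μm/a
  chloride contribution → 4.181 μm/a
  ⇒ r_corr(copper) = 4.973 μm/a

r_corr = 4.97 μm/a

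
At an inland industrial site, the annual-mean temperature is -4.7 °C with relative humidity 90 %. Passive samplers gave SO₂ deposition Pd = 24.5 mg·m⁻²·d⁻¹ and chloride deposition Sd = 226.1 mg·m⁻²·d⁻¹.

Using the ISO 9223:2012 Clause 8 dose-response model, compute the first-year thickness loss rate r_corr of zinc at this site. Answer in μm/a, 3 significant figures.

r_corr = 2.42 μm/a

zinc: f(T) = +0.038·(T−10) [T≤10 °C] = -0.5586
  sulphur-dioxide contribution → 1.893 μm/a
  chloride contribution → 0.5299 μm/a
  total first-year rate 2.423 μm/a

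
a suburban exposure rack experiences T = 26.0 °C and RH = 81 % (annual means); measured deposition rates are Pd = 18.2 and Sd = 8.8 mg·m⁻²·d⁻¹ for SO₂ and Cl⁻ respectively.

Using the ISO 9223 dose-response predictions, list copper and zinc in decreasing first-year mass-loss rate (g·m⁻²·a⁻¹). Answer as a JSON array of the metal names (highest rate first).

["copper", "zinc"]

copper: temperature factor f = -0.080·(16.0) = -1.2800
  Pd branch = 0.0053·Pd^0.26·e^(0.059·RH+f) = 0.3728 μm/a
  Sd branch = 0.01025·Sd^0.27·e^(0.036·RH+0.049·T) = 1.217 μm/a
  r_corr = 0.3728 + 1.217 = 1.59 μm/a
  mass loss = 1.59 μm/a × 8.96 g/cm³ = 14.25 g·m⁻²·a⁻¹
zinc: temperature factor f = -0.071·(16.0) = -1.1360
  SO₂ term: 0.0129·18.2^0.44·exp(0.046·81-1.1360) = 0.6164
  Sd branch = 0.0175·Sd^0.57·e^(0.008·RH+0.085·T) = 1.053 μm/a
  sum: 0.6164 + 1.053 → r_corr = 1.67 μm/a
  mass loss = 1.67 μm/a × 7.14 g/cm³ = 11.92 g·m⁻²·a⁻¹
Ordering by g·m⁻²·a⁻¹: copper (14.2) > zinc (11.9)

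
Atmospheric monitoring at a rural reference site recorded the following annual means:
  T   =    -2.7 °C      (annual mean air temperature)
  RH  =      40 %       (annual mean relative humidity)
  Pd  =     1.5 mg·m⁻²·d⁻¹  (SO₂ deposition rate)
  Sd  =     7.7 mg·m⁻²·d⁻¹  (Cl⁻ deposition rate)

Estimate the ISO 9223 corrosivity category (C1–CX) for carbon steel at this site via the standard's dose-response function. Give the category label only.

carbon steel: T≤10 °C ⇒ hinge +0.150·(-2.7−10) = -1.9050
  Pd branch = 1.77·Pd^0.52·e^(0.02·RH+f) = 0.7238 μm/a
  Cl⁻ term: 0.102·7.7^0.62·exp(0.033·40+0.04·-2.7) = 1.215
  sum: 0.7238 + 1.215 → r_corr = 1.939 μm/a
1.94 μm/a falls in (1.3, 25] for carbon steel → category C2

C2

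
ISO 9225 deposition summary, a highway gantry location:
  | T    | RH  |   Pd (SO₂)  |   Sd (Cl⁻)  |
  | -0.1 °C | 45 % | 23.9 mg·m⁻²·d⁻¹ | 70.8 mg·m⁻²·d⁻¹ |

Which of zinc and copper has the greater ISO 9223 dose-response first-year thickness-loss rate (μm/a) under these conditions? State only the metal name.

zinc

zinc: f(T) = +0.038·(T−10) [T≤10 °C] = -0.3838
  Pd branch = 0.0129·Pd^0.44·e^(0.046·RH+f) = 0.2814 μm/a
  Sd branch = 0.0175·Sd^0.57·e^(0.008·RH+0.085·T) = 0.282 μm/a
  r_corr = 0.2814 + 0.282 = 0.5634 μm/a
copper: T≤10 °C ⇒ hinge +0.126·(-0.1−10) = -1.2726
  Pd branch = 0.0053·Pd^0.26·e^(0.059·RH+f) = 0.0482 μm/a
  Sd branch = 0.01025·Sd^0.27·e^(0.036·RH+0.049·T) = 0.1628 μm/a
  sum: 0.0482 + 0.1628 → r_corr = 0.211 μm/a
Ordering by μm/a: zinc (0.563) > copper (0.211)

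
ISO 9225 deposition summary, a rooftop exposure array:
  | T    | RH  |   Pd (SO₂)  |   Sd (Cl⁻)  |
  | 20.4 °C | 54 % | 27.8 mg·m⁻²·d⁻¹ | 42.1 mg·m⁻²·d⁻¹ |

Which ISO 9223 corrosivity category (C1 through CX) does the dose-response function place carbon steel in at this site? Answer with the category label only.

C3

carbon steel: T>10 °C ⇒ hinge -0.054·(20.4−10) = -0.5616
  sulphur-dioxide contribution → 16.75 μm/a
  chloride contribution → 13.93 μm/a
  total first-year rate 30.68 μm/a
ISO 9223 Table 2 (carbon steel): 25 < 30.7 ≤ 50 μm/a ⇒ C3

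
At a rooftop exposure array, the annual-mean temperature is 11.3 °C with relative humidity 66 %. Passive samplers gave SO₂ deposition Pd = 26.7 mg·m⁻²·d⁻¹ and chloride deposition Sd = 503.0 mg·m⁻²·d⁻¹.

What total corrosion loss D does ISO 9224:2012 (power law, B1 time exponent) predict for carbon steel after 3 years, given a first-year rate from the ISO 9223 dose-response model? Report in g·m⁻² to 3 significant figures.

D(3) = 1.41e+03 g·m⁻²

carbon steel: f(T) = -0.054·(T−10) [T>10 °C] = -0.0702
  Pd branch = 1.77·Pd^0.52·e^(0.02·RH+f) = 34.08 μm/a
  Sd branch = 0.102·Sd^0.62·e^(0.033·RH+0.04·T) = 66.95 μm/a
  r_corr = 34.08 + 66.95 = 101 μm/a
Long-term exponent b (ISO 9224 Table 2, B1) = 0.523
  D(3) = 101 × 3^0.523 = 101 × 1.776 = 179.5 μm
  Mass loss = 179.5 μm × 7.85 g/cm³ = 1409 g·m⁻²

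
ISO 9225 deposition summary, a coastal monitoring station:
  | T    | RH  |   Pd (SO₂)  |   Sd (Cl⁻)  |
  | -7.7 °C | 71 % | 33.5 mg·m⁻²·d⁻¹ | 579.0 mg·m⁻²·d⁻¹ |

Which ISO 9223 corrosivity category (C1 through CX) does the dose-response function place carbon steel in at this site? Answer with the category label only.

C3

carbon steel: temperature factor f = +0.150·(-17.7) = -2.6550
  Pd branch = 1.77·Pd^0.52·e^(0.02·RH+f) = 3.196 μm/a
  Sd branch = 0.102·Sd^0.62·e^(0.033·RH+0.04·T) = 40.29 μm/a
  r_corr = 3.196 + 40.29 = 43.49 μm/a
ISO 9223 Table 2 (carbon steel): 25 < 43.5 ≤ 50 μm/a ⇒ C3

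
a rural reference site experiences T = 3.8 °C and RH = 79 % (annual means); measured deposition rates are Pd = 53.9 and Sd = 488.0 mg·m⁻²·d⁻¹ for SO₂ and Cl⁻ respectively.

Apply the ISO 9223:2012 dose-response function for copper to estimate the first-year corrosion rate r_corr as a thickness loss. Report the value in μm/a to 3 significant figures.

r_corr = 1.85 μm/a

copper: T≤10 °C ⇒ hinge +0.126·(3.8−10) = -0.7812
  SO₂ term: 0.0053·53.9^0.26·exp(0.059·79-0.7812) = 0.7235
  Sd branch = 0.01025·Sd^0.27·e^(0.036·RH+0.049·T) = 1.129 μm/a
  r_corr = 0.7235 + 1.129 = 1.852 μm/a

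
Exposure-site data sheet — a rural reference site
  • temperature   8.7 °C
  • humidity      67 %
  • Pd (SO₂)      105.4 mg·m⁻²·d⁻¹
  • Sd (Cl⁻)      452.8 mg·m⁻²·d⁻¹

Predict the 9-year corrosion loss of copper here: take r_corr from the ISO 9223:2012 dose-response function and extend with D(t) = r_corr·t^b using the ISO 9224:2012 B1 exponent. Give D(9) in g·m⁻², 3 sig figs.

D(9) = 65.9 g·m⁻²

copper: temperature factor f = +0.126·(-1.3) = -0.1638
  SO₂ term: 0.0053·105.4^0.26·exp(0.059·67-0.1638) = 0.7868
  Cl⁻ term: 0.01025·452.8^0.27·exp(0.036·67+0.049·8.7) = 0.913
  sum: 0.7868 + 0.913 → r_corr = 1.7 μm/a
Power-law: D(9) = r_corr · 9^0.667
  D(9) = 1.7 × 9^0.667 = 1.7 × 4.33 = 7.36 μm
  Mass loss = 7.36 μm × 8.96 g/cm³ = 65.94 g·m⁻²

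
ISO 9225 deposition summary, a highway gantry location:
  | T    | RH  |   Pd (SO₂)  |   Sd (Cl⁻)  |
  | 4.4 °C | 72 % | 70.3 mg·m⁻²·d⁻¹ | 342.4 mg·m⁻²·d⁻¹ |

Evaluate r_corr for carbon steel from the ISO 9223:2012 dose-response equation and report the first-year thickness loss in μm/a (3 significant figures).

r_corr = 78.2 μm/a

carbon steel: f(T) = +0.150·(T−10) [T≤10 °C] = -0.8400
  SO₂ term: 1.77·70.3^0.52·exp(0.02·72-0.8400) = 29.44
  Cl⁻ term: 0.102·342.4^0.62·exp(0.033·72+0.04·4.4) = 48.79
  sum: 29.44 + 48.79 → r_corr = 78.23 μm/a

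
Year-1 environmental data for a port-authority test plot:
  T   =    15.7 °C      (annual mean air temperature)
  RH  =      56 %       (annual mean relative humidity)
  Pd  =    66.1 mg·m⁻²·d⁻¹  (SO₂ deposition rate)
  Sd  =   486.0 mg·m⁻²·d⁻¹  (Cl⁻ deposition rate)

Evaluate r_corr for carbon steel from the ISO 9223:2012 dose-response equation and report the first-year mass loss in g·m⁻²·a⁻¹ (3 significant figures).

r_corr = 718 g·m⁻²·a⁻¹

carbon steel: temperature factor f = -0.054·(5.7) = -0.3078
  SO₂ term: 1.77·66.1^0.52·exp(0.02·56-0.3078) = 35.25
  Sd branch = 0.102·Sd^0.62·e^(0.033·RH+0.04·T) = 56.19 μm/a
  sum: 35.25 + 56.19 → r_corr = 91.44 μm/a
Convert to mass loss: 91.44 μm/a × 7.85 g/cm³ = 717.8 g·m⁻²·a⁻¹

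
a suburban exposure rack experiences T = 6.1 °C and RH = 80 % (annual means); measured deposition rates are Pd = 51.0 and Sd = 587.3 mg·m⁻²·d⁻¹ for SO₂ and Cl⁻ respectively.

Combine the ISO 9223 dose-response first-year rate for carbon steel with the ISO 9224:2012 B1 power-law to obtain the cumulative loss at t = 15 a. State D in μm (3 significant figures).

D(15) = 547 μm

carbon steel: f(T) = +0.150·(T−10) [T≤10 °C] = -0.5850
  sulphur-dioxide contribution → 37.73 μm/a
  chloride contribution → 95.02 μm/a
  total first-year rate 132.7 μm/a
ISO 9224: D(t) = r_corr · t^b with b = 0.523 (carbon steel, B1)
  D(15) = 132.7 × 15^0.523 = 132.7 × 4.122 = 547.2 μm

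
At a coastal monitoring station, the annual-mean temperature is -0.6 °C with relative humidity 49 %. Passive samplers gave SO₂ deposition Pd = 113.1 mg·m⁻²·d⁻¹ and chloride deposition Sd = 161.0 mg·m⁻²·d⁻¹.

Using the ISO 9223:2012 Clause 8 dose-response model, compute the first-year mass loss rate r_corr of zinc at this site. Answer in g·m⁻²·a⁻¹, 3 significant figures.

r_corr = 7.88 g·m⁻²·a⁻¹

zinc: temperature factor f = +0.038·(-10.6) = -0.4028
  Pd branch = 0.0129·Pd^0.44·e^(0.046·RH+f) = 0.6578 μm/a
  Cl⁻ term: 0.0175·161.0^0.57·exp(0.008·49+0.085·-0.6) = 0.4457
  sum: 0.6578 + 0.4457 → r_corr = 1.103 μm/a
Convert to mass loss: 1.103 μm/a × 7.14 g/cm³ = 7.879 g·m⁻²·a⁻¹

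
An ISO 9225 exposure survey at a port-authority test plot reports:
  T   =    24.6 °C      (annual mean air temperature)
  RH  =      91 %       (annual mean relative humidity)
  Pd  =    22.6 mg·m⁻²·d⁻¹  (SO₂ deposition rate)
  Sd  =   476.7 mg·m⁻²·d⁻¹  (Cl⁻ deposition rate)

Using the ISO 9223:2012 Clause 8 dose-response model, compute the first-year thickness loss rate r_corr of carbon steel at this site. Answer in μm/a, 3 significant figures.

carbon steel: f(T) = -0.054·(T−10) [T>10 °C] = -0.7884
  sulphur-dioxide contribution → 25.13 μm/a
  chloride contribution → 251.6 μm/a
  total first-year rate 276.7 μm/a

r_corr = 277 μm/a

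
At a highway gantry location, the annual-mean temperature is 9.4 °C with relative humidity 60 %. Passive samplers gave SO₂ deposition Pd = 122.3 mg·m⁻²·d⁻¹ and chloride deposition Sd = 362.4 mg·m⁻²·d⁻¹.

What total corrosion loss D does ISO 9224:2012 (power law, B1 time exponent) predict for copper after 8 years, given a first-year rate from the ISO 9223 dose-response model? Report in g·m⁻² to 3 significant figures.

copper: T≤10 °C ⇒ hinge +0.126·(9.4−10) = -0.0756
  sulphur-dioxide contribution → 0.591 μm/a
  chloride contribution → 0.6915 μm/a
  total first-year rate 1.283 μm/a
ISO 9224: D(t) = r_corr · t^b with b = 0.667 (copper, B1)
  D(8) = 1.283 × 8^0.667 = 1.283 × 4.003 = 5.134 μm
  Mass loss = 5.134 μm × 8.96 g/cm³ = 46 g·m⁻²

D(8) = 46.0 g·m⁻²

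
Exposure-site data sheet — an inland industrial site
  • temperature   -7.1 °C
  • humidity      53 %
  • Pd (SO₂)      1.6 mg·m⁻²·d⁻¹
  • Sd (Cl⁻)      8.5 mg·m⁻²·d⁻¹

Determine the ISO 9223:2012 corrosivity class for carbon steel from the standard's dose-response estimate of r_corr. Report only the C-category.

carbon steel: temperature factor f = +0.150·(-17.1) = -2.5650
  sulphur-dioxide contribution → 0.5018 μm/a
  chloride contribution → 1.664 μm/a
  ⇒ r_corr(carbon steel) = 2.165 μm/a
ISO 9223 Table 2 (carbon steel): 1.3 < 2.17 ≤ 25 μm/a ⇒ C2

C2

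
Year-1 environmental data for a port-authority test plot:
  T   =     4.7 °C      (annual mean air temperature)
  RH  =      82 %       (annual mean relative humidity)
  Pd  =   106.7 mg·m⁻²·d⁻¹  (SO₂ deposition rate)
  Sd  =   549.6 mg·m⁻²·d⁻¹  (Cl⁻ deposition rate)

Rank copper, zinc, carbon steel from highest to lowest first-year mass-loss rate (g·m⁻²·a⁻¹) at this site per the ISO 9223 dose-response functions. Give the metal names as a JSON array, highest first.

copper: temperature factor f = +0.126·(-5.3) = -0.6678
  Pd branch = 0.0053·Pd^0.26·e^(0.059·RH+f) = 1.155 μm/a
  Sd branch = 0.01025·Sd^0.27·e^(0.036·RH+0.049·T) = 1.357 μm/a
  sum: 1.155 + 1.357 → r_corr = 2.512 μm/a
  mass loss = 2.512 μm/a × 8.96 g/cm³ = 22.51 g·m⁻²·a⁻¹
zinc: f(T) = +0.038·(T−10) [T≤10 °C] = -0.2014
  Pd branch = 0.0129·Pd^0.44·e^(0.046·RH+f) = 3.578 μm/a
  Sd branch = 0.0175·Sd^0.57·e^(0.008·RH+0.085·T) = 1.833 μm/a
  r_corr = 3.578 + 1.833 = 5.412 μm/a
  mass loss = 5.412 μm/a × 7.14 g/cm³ = 38.64 g·m⁻²·a⁻¹
carbon steel: temperature factor f = +0.150·(-5.3) = -0.7950
  SO₂ term: 1.77·106.7^0.52·exp(0.02·82-0.7950) = 46.73
  Sd branch = 0.102·Sd^0.62·e^(0.033·RH+0.04·T) = 92.1 μm/a
  sum: 46.73 + 92.1 → r_corr = 138.8 μm/a
  mass loss = 138.8 μm/a × 7.85 g/cm³ = 1090 g·m⁻²·a⁻¹
Ordering by g·m⁻²·a⁻¹: carbon steel (1090) > zinc (38.6) > copper (22.5)

["carbon steel", "zinc", "copper"]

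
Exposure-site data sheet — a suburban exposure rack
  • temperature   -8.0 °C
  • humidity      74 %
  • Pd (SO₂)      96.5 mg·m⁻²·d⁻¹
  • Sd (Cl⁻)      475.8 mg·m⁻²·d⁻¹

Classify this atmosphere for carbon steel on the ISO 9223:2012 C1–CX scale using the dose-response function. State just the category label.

C3

carbon steel: T≤10 °C ⇒ hinge +0.150·(-8.0−10) = -2.7000
  Pd branch = 1.77·Pd^0.52·e^(0.02·RH+f) = 5.625 μm/a
  Sd branch = 0.102·Sd^0.62·e^(0.033·RH+0.04·T) = 38.92 μm/a
  r_corr = 5.625 + 38.92 = 44.54 μm/a
44.5 μm/a falls in (25, 50] for carbon steel → category C3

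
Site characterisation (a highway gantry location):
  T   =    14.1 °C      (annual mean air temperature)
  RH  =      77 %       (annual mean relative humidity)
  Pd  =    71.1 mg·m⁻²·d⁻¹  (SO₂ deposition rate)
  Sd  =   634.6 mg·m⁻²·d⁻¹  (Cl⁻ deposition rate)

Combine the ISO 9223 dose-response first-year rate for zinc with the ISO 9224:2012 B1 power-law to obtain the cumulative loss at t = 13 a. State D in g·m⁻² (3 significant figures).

zinc: f(T) = -0.071·(T−10) [T>10 °C] = -0.2911
  SO₂ term: 0.0129·71.1^0.44·exp(0.046·77-0.2911) = 2.174
  Sd branch = 0.0175·Sd^0.57·e^(0.008·RH+0.085·T) = 4.251 μm/a
  r_corr = 2.174 + 4.251 = 6.425 μm/a
Long-term exponent b (ISO 9224 Table 2, B1) = 0.813
  D(13) = 6.425 × 13^0.813 = 6.425 × 8.047 = 51.7 μm
  Mass loss = 51.7 μm × 7.14 g/cm³ = 369.2 g·m⁻²

D(13) = 369 g·m⁻²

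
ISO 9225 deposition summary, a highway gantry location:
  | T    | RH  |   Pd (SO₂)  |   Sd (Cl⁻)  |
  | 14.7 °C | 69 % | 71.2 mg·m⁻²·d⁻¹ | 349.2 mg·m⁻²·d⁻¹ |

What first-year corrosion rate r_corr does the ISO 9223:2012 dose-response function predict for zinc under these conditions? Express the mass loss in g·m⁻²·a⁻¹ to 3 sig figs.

zinc: T>10 °C ⇒ hinge -0.071·(14.7−10) = -0.3337
  Pd branch = 0.0129·Pd^0.44·e^(0.046·RH+f) = 1.443 μm/a
  Sd branch = 0.0175·Sd^0.57·e^(0.008·RH+0.085·T) = 2.985 μm/a
  r_corr = 1.443 + 2.985 = 4.428 μm/a
Convert to mass loss: 4.428 μm/a × 7.14 g/cm³ = 31.62 g·m⁻²·a⁻¹

r_corr = 31.6 g·m⁻²·a⁻¹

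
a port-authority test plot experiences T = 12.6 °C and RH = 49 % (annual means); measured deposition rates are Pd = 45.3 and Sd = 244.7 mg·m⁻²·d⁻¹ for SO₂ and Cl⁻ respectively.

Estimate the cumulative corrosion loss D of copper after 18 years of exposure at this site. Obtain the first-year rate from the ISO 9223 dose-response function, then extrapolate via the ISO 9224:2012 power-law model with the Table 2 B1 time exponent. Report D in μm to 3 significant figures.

copper: f(T) = -0.080·(T−10) [T>10 °C] = -0.2080
  SO₂ term: 0.0053·45.3^0.26·exp(0.059·49-0.2080) = 0.209
  Cl⁻ term: 0.01025·244.7^0.27·exp(0.036·49+0.049·12.6) = 0.4896
  r_corr = 0.209 + 0.4896 = 0.6986 μm/a
Long-term exponent b (ISO 9224 Table 2, B1) = 0.667
  D(18) = 0.6986 × 18^0.667 = 0.6986 × 6.875 = 4.803 μm

D(18) = 4.80 μm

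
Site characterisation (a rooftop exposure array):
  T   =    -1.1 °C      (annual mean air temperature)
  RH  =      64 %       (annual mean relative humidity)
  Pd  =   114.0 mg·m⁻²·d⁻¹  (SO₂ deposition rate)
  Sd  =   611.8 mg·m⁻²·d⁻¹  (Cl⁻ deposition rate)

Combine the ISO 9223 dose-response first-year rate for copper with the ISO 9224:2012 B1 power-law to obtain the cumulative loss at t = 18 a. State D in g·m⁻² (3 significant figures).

copper: T≤10 °C ⇒ hinge +0.126·(-1.1−10) = -1.3986
  sulphur-dioxide contribution → 0.1957 μm/a
  chloride contribution → 0.5499 μm/a
  total first-year rate 0.7456 μm/a
Long-term exponent b (ISO 9224 Table 2, B1) = 0.667
  D(18) = 0.7456 × 18^0.667 = 0.7456 × 6.875 = 5.126 μm
  Mass loss = 5.126 μm × 8.96 g/cm³ = 45.93 g·m⁻²

D(18) = 45.9 g·m⁻²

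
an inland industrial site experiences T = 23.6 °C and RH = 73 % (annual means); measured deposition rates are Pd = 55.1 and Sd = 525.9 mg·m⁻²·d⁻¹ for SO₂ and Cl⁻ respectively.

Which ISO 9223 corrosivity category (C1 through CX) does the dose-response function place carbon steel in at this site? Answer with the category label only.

carbon steel: temperature factor f = -0.054·(13.6) = -0.7344
  SO₂ term: 1.77·55.1^0.52·exp(0.02·73-0.7344) = 29.41
  Sd branch = 0.102·Sd^0.62·e^(0.033·RH+0.04·T) = 141.8 μm/a
  sum: 29.41 + 141.8 → r_corr = 171.2 μm/a
Category bounds: 80…200 μm/a bracket r_corr ⇒ C5

C5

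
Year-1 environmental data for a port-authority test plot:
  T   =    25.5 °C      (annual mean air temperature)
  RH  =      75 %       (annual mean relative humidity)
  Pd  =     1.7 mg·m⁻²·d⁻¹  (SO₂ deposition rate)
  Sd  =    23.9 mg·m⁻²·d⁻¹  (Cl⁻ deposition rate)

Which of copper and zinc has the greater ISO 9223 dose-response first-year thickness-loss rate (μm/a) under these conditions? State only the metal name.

copper: temperature factor f = -0.080·(15.5) = -1.2400
  SO₂ term: 0.0053·1.7^0.26·exp(0.059·75-1.2400) = 0.147
  Sd branch = 0.01025·Sd^0.27·e^(0.036·RH+0.049·T) = 1.254 μm/a
  r_corr = 0.147 + 1.254 = 1.401 μm/a
zinc: temperature factor f = -0.071·(15.5) = -1.1005
  SO₂ term: 0.0129·1.7^0.44·exp(0.046·75-1.1005) = 0.1708
  Cl⁻ term: 0.0175·23.9^0.57·exp(0.008·75+0.085·25.5) = 1.701
  r_corr = 0.1708 + 1.701 = 1.871 μm/a
Ordering by μm/a: zinc (1.87) > copper (1.4)

zinc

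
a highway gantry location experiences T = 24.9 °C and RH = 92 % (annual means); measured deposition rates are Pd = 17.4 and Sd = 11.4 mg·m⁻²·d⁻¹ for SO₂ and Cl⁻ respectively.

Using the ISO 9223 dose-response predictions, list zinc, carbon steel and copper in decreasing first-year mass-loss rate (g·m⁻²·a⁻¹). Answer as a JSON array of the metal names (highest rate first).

zinc: f(T) = -0.071·(T−10) [T>10 °C] = -1.0579
  SO₂ term: 0.0129·17.4^0.44·exp(0.046·92-1.0579) = 1.084
  Cl⁻ term: 0.0175·11.4^0.57·exp(0.008·92+0.085·24.9) = 1.214
  r_corr = 1.084 + 1.214 = 2.298 μm/a
  mass loss = 2.298 μm/a × 7.14 g/cm³ = 16.41 g·m⁻²·a⁻¹
carbon steel: f(T) = -0.054·(T−10) [T>10 °C] = -0.8046
  SO₂ term: 1.77·17.4^0.52·exp(0.02·92-0.8046) = 22.02
  Cl⁻ term: 0.102·11.4^0.62·exp(0.033·92+0.04·24.9) = 26
  r_corr = 22.02 + 26 = 48.01 μm/a
  mass loss = 48.01 μm/a × 7.85 g/cm³ = 376.9 g·m⁻²·a⁻¹
copper: f(T) = -0.080·(T−10) [T>10 °C] = -1.1920
  SO₂ term: 0.0053·17.4^0.26·exp(0.059·92-1.1920) = 0.77
  Cl⁻ term: 0.01025·11.4^0.27·exp(0.036·92+0.049·24.9) = 1.838
  sum: 0.77 + 1.838 → r_corr = 2.608 μm/a
  mass loss = 2.608 μm/a × 8.96 g/cm³ = 23.37 g·m⁻²·a⁻¹
Ordering by g·m⁻²·a⁻¹: carbon steel (377) > copper (23.4) > zinc (16.4)

["carbon steel", "copper", "zinc"]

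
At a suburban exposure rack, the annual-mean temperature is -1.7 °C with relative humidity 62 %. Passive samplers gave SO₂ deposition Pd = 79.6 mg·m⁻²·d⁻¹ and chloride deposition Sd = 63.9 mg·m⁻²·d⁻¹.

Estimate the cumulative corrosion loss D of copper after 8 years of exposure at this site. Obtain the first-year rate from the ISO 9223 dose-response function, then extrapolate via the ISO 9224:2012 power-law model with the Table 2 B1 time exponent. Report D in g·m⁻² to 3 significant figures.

copper: T≤10 °C ⇒ hinge +0.126·(-1.7−10) = -1.4742
  Pd branch = 0.0053·Pd^0.26·e^(0.059·RH+f) = 0.1469 μm/a
  Sd branch = 0.01025·Sd^0.27·e^(0.036·RH+0.049·T) = 0.27 μm/a
  r_corr = 0.1469 + 0.27 = 0.4169 μm/a
Long-term exponent b (ISO 9224 Table 2, B1) = 0.667
  D(8) = 0.4169 × 8^0.667 = 0.4169 × 4.003 = 1.669 μm
  Mass loss = 1.669 μm × 8.96 g/cm³ = 14.95 g·m⁻²

D(8) = 15.0 g·m⁻²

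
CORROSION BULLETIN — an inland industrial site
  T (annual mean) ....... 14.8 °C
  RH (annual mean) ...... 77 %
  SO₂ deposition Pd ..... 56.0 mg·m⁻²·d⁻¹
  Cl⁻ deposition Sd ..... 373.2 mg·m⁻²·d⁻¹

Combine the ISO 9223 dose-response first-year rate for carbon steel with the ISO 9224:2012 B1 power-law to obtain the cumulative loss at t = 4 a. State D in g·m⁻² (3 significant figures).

carbon steel: temperature factor f = -0.054·(4.8) = -0.2592
  sulphur-dioxide contribution → 51.67 μm/a
  chloride contribution → 92.01 μm/a
  ⇒ r_corr(carbon steel) = 143.7 μm/a
ISO 9224: D(t) = r_corr · t^b with b = 0.523 (carbon steel, B1)
  D(4) = 143.7 × 4^0.523 = 143.7 × 2.065 = 296.7 μm
  Mass loss = 296.7 μm × 7.85 g/cm³ = 2329 g·m⁻²

D(4) = 2.33e+03 g·m⁻²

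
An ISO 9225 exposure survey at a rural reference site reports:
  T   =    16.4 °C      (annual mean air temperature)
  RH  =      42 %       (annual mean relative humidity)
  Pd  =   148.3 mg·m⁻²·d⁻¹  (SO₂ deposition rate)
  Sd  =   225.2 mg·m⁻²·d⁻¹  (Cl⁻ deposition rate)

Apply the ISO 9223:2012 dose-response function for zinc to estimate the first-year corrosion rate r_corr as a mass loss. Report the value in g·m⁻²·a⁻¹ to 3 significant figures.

r_corr = 19.1 g·m⁻²·a⁻¹

zinc: f(T) = -0.071·(T−10) [T>10 °C] = -0.4544
  sulphur-dioxide contribution → 0.51 μm/a
  chloride contribution → 2.164 μm/a
  ⇒ r_corr(zinc) = 2.674 μm/a
Convert to mass loss: 2.674 μm/a × 7.14 g/cm³ = 19.1 g·m⁻²·a⁻¹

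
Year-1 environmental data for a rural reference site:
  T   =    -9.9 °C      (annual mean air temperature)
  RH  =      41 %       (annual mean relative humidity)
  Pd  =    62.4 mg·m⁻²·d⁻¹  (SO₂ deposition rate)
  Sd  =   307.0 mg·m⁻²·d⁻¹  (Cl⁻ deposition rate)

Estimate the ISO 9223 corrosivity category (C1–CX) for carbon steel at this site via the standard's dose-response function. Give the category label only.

C2

carbon steel: temperature factor f = +0.150·(-19.9) = -2.9850
  SO₂ term: 1.77·62.4^0.52·exp(0.02·41-2.9850) = 1.743
  Cl⁻ term: 0.102·307.0^0.62·exp(0.033·41+0.04·-9.9) = 9.252
  sum: 1.743 + 9.252 → r_corr = 10.99 μm/a
Category bounds: 1.3…25 μm/a bracket r_corr ⇒ C2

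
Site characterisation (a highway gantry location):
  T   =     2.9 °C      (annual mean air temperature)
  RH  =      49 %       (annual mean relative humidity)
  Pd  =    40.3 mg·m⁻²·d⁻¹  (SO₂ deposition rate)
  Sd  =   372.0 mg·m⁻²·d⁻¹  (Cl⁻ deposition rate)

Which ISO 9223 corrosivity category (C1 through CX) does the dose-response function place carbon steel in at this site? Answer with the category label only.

C3

carbon steel: f(T) = +0.150·(T−10) [T≤10 °C] = -1.0650
  SO₂ term: 1.77·40.3^0.52·exp(0.02·49-1.0650) = 11.11
  Sd branch = 0.102·Sd^0.62·e^(0.033·RH+0.04·T) = 22.64 μm/a
  r_corr = 11.11 + 22.64 = 33.76 μm/a
ISO 9223 Table 2 (carbon steel): 25 < 33.8 ≤ 50 μm/a ⇒ C3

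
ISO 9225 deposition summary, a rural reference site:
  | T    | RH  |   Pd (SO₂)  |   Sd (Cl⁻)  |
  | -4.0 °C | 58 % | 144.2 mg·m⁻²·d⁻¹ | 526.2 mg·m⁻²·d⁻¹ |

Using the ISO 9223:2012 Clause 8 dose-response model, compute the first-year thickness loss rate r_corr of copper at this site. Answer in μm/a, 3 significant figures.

r_corr = 0.470 μm/a

copper: T≤10 °C ⇒ hinge +0.126·(-4.0−10) = -1.7640
  SO₂ term: 0.0053·144.2^0.26·exp(0.059·58-1.7640) = 0.1013
  Cl⁻ term: 0.01025·526.2^0.27·exp(0.036·58+0.049·-4.0) = 0.3691
  r_corr = 0.1013 + 0.3691 = 0.4704 μm/a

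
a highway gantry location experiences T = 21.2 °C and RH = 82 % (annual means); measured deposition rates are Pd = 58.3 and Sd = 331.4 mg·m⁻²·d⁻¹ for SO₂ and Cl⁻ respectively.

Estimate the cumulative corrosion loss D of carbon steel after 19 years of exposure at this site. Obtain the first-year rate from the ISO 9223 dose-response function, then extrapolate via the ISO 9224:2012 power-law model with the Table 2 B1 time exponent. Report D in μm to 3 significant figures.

carbon steel: f(T) = -0.054·(T−10) [T>10 °C] = -0.6048
  Pd branch = 1.77·Pd^0.52·e^(0.02·RH+f) = 41.28 μm/a
  Sd branch = 0.102·Sd^0.62·e^(0.033·RH+0.04·T) = 130.2 μm/a
  sum: 41.28 + 130.2 → r_corr = 171.5 μm/a
Power-law: D(19) = r_corr · 19^0.523
  D(19) = 171.5 × 19^0.523 = 171.5 × 4.664 = 799.9 μm

D(19) = 800 μm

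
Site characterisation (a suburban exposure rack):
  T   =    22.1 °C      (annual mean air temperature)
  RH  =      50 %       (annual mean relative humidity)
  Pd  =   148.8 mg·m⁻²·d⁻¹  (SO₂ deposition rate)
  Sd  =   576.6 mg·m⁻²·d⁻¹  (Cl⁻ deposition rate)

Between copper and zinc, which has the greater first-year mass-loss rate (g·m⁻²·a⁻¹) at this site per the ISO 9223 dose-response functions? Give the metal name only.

zinc

copper: temperature factor f = -0.080·(12.1) = -0.9680
  sulphur-dioxide contribution → 0.1412 μm/a
  chloride contribution → 1.019 μm/a
  ⇒ r_corr(copper) = 1.16 μm/a
  mass loss = 1.16 μm/a × 8.96 g/cm³ = 10.4 g·m⁻²·a⁻¹
zinc: temperature factor f = -0.071·(12.1) = -0.8591
  sulphur-dioxide contribution → 0.4924 μm/a
  chloride contribution → 6.401 μm/a
  total first-year rate 6.894 μm/a
  mass loss = 6.894 μm/a × 7.14 g/cm³ = 49.22 g·m⁻²·a⁻¹
Ordering by g·m⁻²·a⁻¹: zinc (49.2) > copper (10.4)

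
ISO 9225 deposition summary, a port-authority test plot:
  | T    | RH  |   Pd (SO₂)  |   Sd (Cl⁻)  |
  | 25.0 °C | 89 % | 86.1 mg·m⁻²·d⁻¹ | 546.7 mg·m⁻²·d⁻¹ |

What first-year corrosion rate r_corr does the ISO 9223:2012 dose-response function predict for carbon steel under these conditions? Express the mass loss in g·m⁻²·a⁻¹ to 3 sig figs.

r_corr = 2.42e+03 g·m⁻²·a⁻¹

carbon steel: f(T) = -0.054·(T−10) [T>10 °C] = -0.8100
  Pd branch = 1.77·Pd^0.52·e^(0.02·RH+f) = 47.36 μm/a
  Sd branch = 0.102·Sd^0.62·e^(0.033·RH+0.04·T) = 260.5 μm/a
  sum: 47.36 + 260.5 → r_corr = 307.9 μm/a
Convert to mass loss: 307.9 μm/a × 7.85 g/cm³ = 2417 g·m⁻²·a⁻¹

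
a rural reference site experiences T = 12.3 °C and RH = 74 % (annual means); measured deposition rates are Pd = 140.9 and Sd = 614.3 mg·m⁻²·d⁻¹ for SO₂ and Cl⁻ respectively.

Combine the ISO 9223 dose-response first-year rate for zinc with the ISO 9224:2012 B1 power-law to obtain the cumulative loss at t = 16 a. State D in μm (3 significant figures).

D(16) = 61.0 μm

zinc: T>10 °C ⇒ hinge -0.071·(12.3−10) = -0.1633
  sulphur-dioxide contribution → 2.908 μm/a
  chloride contribution → 3.496 μm/a
  ⇒ r_corr(zinc) = 6.404 μm/a
ISO 9224: D(t) = r_corr · t^b with b = 0.813 (zinc, B1)
  D(16) = 6.404 × 16^0.813 = 6.404 × 9.527 = 61.01 μm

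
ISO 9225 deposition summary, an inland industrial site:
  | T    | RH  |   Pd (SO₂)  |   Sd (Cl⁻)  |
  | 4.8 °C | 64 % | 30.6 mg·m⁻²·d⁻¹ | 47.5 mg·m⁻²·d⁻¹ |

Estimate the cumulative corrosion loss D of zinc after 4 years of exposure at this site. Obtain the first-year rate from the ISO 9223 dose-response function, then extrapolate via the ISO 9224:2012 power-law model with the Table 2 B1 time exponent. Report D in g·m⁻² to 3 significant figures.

D(4) = 28.7 g·m⁻²

zinc: temperature factor f = +0.038·(-5.2) = -0.1976
  Pd branch = 0.0129·Pd^0.44·e^(0.046·RH+f) = 0.9058 μm/a
  Sd branch = 0.0175·Sd^0.57·e^(0.008·RH+0.085·T) = 0.3966 μm/a
  r_corr = 0.9058 + 0.3966 = 1.302 μm/a
Power-law: D(4) = r_corr · 4^0.813
  D(4) = 1.302 × 4^0.813 = 1.302 × 3.087 = 4.02 μm
  Mass loss = 4.02 μm × 7.14 g/cm³ = 28.7 g·m⁻²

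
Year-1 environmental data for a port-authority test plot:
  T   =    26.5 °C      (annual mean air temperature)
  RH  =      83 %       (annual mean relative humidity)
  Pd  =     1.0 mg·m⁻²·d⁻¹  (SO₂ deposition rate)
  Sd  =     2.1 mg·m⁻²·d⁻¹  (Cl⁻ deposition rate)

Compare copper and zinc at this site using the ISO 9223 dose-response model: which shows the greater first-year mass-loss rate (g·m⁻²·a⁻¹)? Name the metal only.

copper: T>10 °C ⇒ hinge -0.080·(26.5−10) = -1.3200
  SO₂ term: 0.0053·1.0^0.26·exp(0.059·83-1.3200) = 0.1896
  Cl⁻ term: 0.01025·2.1^0.27·exp(0.036·83+0.049·26.5) = 0.9106
  r_corr = 0.1896 + 0.9106 = 1.1 μm/a
  mass loss = 1.1 μm/a × 8.96 g/cm³ = 9.857 g·m⁻²·a⁻¹
zinc: temperature factor f = -0.071·(16.5) = -1.1715
  Pd branch = 0.0129·Pd^0.44·e^(0.046·RH+f) = 0.1819 μm/a
  Sd branch = 0.0175·Sd^0.57·e^(0.008·RH+0.085·T) = 0.4935 μm/a
  sum: 0.1819 + 0.4935 → r_corr = 0.6755 μm/a
  mass loss = 0.6755 μm/a × 7.14 g/cm³ = 4.823 g·m⁻²·a⁻¹
Ordering by g·m⁻²·a⁻¹: copper (9.86) > zinc (4.82)

copper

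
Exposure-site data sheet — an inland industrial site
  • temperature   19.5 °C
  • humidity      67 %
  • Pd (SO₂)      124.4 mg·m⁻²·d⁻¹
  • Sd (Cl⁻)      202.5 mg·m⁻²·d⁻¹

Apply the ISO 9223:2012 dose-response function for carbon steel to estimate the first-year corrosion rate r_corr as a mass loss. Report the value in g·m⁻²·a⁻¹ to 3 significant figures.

carbon steel: f(T) = -0.054·(T−10) [T>10 °C] = -0.5130
  SO₂ term: 1.77·124.4^0.52·exp(0.02·67-0.5130) = 49.71
  Sd branch = 0.102·Sd^0.62·e^(0.033·RH+0.04·T) = 54.65 μm/a
  r_corr = 49.71 + 54.65 = 104.4 μm/a
Convert to mass loss: 104.4 μm/a × 7.85 g/cm³ = 819.2 g·m⁻²·a⁻¹

r_corr = 819 g·m⁻²·a⁻¹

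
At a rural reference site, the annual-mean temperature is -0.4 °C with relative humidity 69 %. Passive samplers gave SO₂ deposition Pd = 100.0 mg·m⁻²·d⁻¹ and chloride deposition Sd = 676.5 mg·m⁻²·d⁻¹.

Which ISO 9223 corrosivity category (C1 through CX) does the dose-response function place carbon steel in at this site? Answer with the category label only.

carbon steel: T≤10 °C ⇒ hinge +0.150·(-0.4−10) = -1.5600
  sulphur-dioxide contribution → 16.21 μm/a
  chloride contribution → 55.63 μm/a
  ⇒ r_corr(carbon steel) = 71.84 μm/a
ISO 9223 Table 2 (carbon steel): 50 < 71.8 ≤ 80 μm/a ⇒ C4

C4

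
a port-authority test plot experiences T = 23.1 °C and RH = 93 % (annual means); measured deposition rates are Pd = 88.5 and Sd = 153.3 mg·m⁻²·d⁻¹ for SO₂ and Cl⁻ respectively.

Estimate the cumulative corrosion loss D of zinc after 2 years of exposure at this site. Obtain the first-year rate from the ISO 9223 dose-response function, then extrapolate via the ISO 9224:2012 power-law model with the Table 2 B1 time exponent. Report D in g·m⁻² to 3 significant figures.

D(2) = 91.0 g·m⁻²

zinc: temperature factor f = -0.071·(13.1) = -0.9301
  Pd branch = 0.0129·Pd^0.44·e^(0.046·RH+f) = 2.638 μm/a
  Sd branch = 0.0175·Sd^0.57·e^(0.008·RH+0.085·T) = 4.62 μm/a
  r_corr = 2.638 + 4.62 = 7.258 μm/a
Long-term exponent b (ISO 9224 Table 2, B1) = 0.813
  D(2) = 7.258 × 2^0.813 = 7.258 × 1.757 = 12.75 μm
  Mass loss = 12.75 μm × 7.14 g/cm³ = 91.04 g·m⁻²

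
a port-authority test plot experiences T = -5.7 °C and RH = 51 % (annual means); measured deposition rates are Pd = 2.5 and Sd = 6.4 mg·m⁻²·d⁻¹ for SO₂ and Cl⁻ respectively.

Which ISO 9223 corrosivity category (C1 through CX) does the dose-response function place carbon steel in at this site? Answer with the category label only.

carbon steel: f(T) = +0.150·(T−10) [T≤10 °C] = -2.3550
  SO₂ term: 1.77·2.5^0.52·exp(0.02·51-2.3550) = 0.7501
  Cl⁻ term: 0.102·6.4^0.62·exp(0.033·51+0.04·-5.7) = 1.381
  sum: 0.7501 + 1.381 → r_corr = 2.132 μm/a
Category bounds: 1.3…25 μm/a bracket r_corr ⇒ C2

C2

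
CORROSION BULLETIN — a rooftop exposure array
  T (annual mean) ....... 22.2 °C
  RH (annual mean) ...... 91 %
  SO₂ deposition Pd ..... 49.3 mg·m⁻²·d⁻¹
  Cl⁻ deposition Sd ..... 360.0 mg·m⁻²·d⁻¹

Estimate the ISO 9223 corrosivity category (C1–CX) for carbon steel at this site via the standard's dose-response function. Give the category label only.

CX

carbon steel: temperature factor f = -0.054·(12.2) = -0.6588
  Pd branch = 1.77·Pd^0.52·e^(0.02·RH+f) = 42.91 μm/a
  Sd branch = 0.102·Sd^0.62·e^(0.033·RH+0.04·T) = 192 μm/a
  sum: 42.91 + 192 → r_corr = 234.9 μm/a
Category bounds: 200…700 μm/a bracket r_corr ⇒ CX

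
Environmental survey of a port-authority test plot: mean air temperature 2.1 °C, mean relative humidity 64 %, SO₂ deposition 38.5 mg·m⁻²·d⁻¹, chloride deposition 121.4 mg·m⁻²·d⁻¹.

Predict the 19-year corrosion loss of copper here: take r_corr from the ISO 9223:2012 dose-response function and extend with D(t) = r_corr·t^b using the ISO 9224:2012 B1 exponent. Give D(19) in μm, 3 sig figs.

D(19) = 4.54 μm

copper: temperature factor f = +0.126·(-7.9) = -0.9954
  SO₂ term: 0.0053·38.5^0.26·exp(0.059·64-0.9954) = 0.2208
  Sd branch = 0.01025·Sd^0.27·e^(0.036·RH+0.049·T) = 0.4157 μm/a
  sum: 0.2208 + 0.4157 → r_corr = 0.6365 μm/a
Long-term exponent b (ISO 9224 Table 2, B1) = 0.667
  D(19) = 0.6365 × 19^0.667 = 0.6365 × 7.127 = 4.537 μm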